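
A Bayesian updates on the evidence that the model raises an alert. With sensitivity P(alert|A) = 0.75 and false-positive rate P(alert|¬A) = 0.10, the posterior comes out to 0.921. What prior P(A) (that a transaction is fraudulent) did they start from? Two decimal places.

Bayes' rule in odds form gives O(A|E) = O(A)·[P(E|A)/P(E|¬A)], hence O(A) = O(A|E)/LR.
Posterior odds = 0.921/(1−0.921) = 11.6582. LR = 0.75/0.10 = 7.5000.
Prior odds = 11.6582/7.5000 = 1.5544, so P(A) = 1.5544/(1+1.5544) ≈ 0.61.

P(A) = 0.61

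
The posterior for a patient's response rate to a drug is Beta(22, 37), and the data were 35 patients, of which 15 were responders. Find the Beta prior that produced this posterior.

Beta(7, 17)

Under Beta–binomial conjugacy the posterior parameters are (α+s, β+f).
Subtract the data counts: 22−15=7, 37−20=17.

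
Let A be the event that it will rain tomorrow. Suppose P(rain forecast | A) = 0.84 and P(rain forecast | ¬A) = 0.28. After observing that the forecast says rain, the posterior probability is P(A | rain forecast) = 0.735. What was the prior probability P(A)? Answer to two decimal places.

P(A) = 0.48

In odds form, posterior odds = prior odds × likelihood ratio, so prior odds = posterior odds ÷ LR.
Posterior odds = 0.735/(1−0.735) = 2.7736. LR = 0.84/0.28 = 3.0000.
Prior odds = 2.7736/3.0000 = 0.9245, so P(A) = 0.9245/(1+0.9245) ≈ 0.48.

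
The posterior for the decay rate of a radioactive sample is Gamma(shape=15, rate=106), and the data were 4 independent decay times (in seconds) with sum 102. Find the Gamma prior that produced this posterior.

For an exponential likelihood with a Gamma(α, β) prior on the rate, n observations with total T give posterior Gamma(α+n, β+T).
So α = 15 − 4 = 11 and β = 106 − 102 = 4.

Gamma(shape=11, rate=4)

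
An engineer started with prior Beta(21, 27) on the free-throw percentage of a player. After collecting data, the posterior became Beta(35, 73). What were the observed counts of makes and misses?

14 makes and 46 misses

Under Beta–binomial conjugacy the posterior parameters are (a+s, b+f).
Match parameters: s=35−21=14, f=73−27=46.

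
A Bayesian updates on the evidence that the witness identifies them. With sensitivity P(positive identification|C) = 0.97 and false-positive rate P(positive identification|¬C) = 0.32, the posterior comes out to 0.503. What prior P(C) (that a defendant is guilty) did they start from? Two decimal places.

P(C) = 0.25

Bayes' rule in odds form gives O(C|E) = O(C)·[P(E|C)/P(E|¬C)], hence O(C) = O(C|E)/LR.
Posterior odds = 0.503/(1−0.503) = 1.0121. LR = 0.97/0.32 = 3.0312.
Prior odds = 1.0121/3.0312 = 0.3339, so P(C) = 0.3339/(1+0.3339) ≈ 0.25.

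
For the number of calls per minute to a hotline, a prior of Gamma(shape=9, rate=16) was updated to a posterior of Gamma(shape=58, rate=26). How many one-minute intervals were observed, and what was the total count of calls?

Gamma–Poisson conjugacy: posterior shape = α + Σxᵢ, posterior rate = β + n.
Matching: Σxᵢ = 58 − 9 = 49 and n = 26 − 16 = 10.

n = 10 one-minute intervals with total 49 calls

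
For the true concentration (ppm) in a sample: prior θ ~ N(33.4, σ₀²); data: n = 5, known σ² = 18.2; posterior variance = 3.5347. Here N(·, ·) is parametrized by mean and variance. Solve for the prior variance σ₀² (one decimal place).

Posterior precision equals prior precision plus data precision: 1/σ_n² = 1/σ₀² + n/σ².
So 1/σ₀² = 1/3.5347 − 5/18.2 = 0.282909 − 0.274725 = 0.008184.
Hence σ₀² = 1/0.008184 ≈ 122.2.

σ₀² = 122.2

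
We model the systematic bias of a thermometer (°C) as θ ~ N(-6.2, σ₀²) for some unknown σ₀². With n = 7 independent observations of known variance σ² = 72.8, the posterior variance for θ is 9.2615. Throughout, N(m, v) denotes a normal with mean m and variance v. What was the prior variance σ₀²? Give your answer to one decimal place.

Posterior precision equals prior precision plus data precision: 1/σ_n² = 1/σ₀² + n/σ².
So 1/σ₀² = 1/9.2615 − 7/72.8 = 0.107974 − 0.096154 = 0.011820.
Hence σ₀² = 1/0.011820 ≈ 84.6.

σ₀² = 84.6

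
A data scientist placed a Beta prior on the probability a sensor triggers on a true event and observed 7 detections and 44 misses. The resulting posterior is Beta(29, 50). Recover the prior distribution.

Under Beta–binomial conjugacy the posterior parameters are (α+s, β+f).
Subtract the data counts: 29−7=22, 50−44=6.

Beta(22, 6)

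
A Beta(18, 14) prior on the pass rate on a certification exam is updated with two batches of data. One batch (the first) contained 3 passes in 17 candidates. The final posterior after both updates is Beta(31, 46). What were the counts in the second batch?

10 passes and 18 failures

Because Beta–binomial updating is additive in the counts, the combined data contributed (α_post−α_prior, β_post−β_prior) successes and failures.
Total across both batches: 31−18=13 passes, 46−14=32 failures.
Subtract the first batch: 13−3=10 passes and 32−14=18 failures.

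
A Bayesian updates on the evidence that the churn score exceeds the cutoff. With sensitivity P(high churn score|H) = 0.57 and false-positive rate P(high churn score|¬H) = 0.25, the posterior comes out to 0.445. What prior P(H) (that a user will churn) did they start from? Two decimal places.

P(H) = 0.26

In odds form, posterior odds = prior odds × likelihood ratio, so prior odds = posterior odds ÷ LR.
Posterior odds = 0.445/(1−0.445) = 0.8018. LR = 0.57/0.25 = 2.2800.
Prior odds = 0.8018/2.2800 = 0.3517, so P(H) = 0.3517/(1+0.3517) ≈ 0.26.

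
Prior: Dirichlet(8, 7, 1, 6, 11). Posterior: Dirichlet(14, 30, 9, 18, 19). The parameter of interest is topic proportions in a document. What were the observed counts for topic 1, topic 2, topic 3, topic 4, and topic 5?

For a Dirichlet(α) prior with multinomial counts c, the posterior is Dirichlet(α + c) componentwise.
Counts are posterior − prior componentwise: 14−8=6, 30−7=23, 9−1=8, 18−6=12, 19−11=8.

counts (6, 23, 8, 12, 8)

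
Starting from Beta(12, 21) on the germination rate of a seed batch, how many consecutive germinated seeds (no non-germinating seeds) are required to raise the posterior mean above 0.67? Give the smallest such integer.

After k germinated seeds and 0 non-germinating seeds the posterior is Beta(12+k, 21), with mean (12+k)/(12+21+k).
Set (12+k)/(33+k) > 0.67 and solve: k > (0.67·33 − 12)/(1 − 0.67) = 30.636.
The smallest integer exceeding 30.636 is 31.

k = 31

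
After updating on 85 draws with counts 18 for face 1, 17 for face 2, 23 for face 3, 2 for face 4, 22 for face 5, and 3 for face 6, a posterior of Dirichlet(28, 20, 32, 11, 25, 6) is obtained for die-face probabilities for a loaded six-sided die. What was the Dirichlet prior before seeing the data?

For a Dirichlet(α) prior with multinomial counts c, the posterior is Dirichlet(α + c) componentwise.
Subtract each count from the matching posterior parameter: 28−18=10, 20−17=3, 32−23=9, 11−2=9, 25−22=3, 6−3=3.

Dirichlet(10, 3, 9, 9, 3, 3)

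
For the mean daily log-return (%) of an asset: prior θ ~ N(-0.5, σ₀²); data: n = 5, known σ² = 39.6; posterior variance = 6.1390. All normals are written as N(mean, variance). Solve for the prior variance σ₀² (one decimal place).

Posterior precision equals prior precision plus data precision: 1/σ_n² = 1/σ₀² + n/σ².
So 1/σ₀² = 1/6.1390 − 5/39.6 = 0.162893 − 0.126263 = 0.036630.
Hence σ₀² = 1/0.036630 ≈ 27.3.

σ₀² = 27.3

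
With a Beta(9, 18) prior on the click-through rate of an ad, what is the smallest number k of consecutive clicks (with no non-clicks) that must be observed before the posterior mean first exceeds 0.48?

k = 8

After k clicks and 0 non-clicks the posterior is Beta(9+k, 18), with mean (9+k)/(9+18+k).
Set (9+k)/(27+k) > 0.48 and solve: k > (0.48·27 − 9)/(1 − 0.48) = 7.615.
The smallest integer exceeding 7.615 is 8, and checking k=8: (17)/(35) = 0.4857 > 0.48.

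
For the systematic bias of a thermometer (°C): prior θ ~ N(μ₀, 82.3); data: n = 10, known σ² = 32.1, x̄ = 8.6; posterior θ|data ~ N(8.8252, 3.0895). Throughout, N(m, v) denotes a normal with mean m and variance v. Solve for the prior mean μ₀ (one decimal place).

The posterior mean is a precision-weighted average: μ_n = (τ₀μ₀ + τ_data·x̄)/(τ₀+τ_data), with τ₀=1/σ₀² and τ_data=n/σ².
Here τ₀ = 1/82.3 = 0.012151 and τ_data = 10/32.1 = 0.311526, so τ_n = 0.323677.
Rearranging for μ₀: μ₀ = (μ_n·τ_n − τ_data·x̄)/τ₀ = (8.8252·0.323677 − 0.311526·8.6) / 0.012151 = 0.177391/0.012151 ≈ 14.6.

μ₀ = 14.6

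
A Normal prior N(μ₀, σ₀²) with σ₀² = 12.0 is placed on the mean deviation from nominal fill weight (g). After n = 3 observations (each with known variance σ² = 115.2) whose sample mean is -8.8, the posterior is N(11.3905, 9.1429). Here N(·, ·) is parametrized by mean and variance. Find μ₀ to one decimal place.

μ₀ = 17.7

With known observation variance, the Normal–Normal posterior has precision τ_n = τ₀ + n/σ² and mean μ_n = (τ₀μ₀ + (n/σ²)x̄)/τ_n.
Here τ₀ = 1/12.0 = 0.083333 and τ_data = 3/115.2 = 0.026042, so τ_n = 0.109375.
Rearranging for μ₀: μ₀ = (μ_n·τ_n − τ_data·x̄)/τ₀ = (11.3905·0.109375 − 0.026042·-8.8) / 0.083333 = 1.475006/0.083333 ≈ 17.7.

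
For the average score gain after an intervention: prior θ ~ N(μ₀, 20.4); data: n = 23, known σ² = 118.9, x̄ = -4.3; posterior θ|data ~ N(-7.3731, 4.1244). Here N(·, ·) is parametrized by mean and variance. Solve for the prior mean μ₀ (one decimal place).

The posterior mean is a precision-weighted average: μ_n = (τ₀μ₀ + τ_data·x̄)/(τ₀+τ_data), with τ₀=1/σ₀² and τ_data=n/σ².
Here τ₀ = 1/20.4 = 0.049020 and τ_data = 23/118.9 = 0.193440, so τ_n = 0.242460.
Rearranging for μ₀: μ₀ = (μ_n·τ_n − τ_data·x̄)/τ₀ = (-7.3731·0.242460 − 0.193440·-4.3) / 0.049020 = -0.955890/0.049020 ≈ -19.5.

μ₀ = -19.5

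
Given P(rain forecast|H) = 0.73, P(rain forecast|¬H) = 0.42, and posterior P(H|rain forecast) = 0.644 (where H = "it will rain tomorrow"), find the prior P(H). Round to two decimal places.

Bayes' rule in odds form gives O(H|E) = O(H)·[P(E|H)/P(E|¬H)], hence O(H) = O(H|E)/LR.
Posterior odds = 0.644/(1−0.644) = 1.8090. LR = 0.73/0.42 = 1.7381.
Prior odds = 1.8090/1.7381 = 1.0408, so P(H) = 1.0408/(1+1.0408) ≈ 0.51.

P(H) = 0.51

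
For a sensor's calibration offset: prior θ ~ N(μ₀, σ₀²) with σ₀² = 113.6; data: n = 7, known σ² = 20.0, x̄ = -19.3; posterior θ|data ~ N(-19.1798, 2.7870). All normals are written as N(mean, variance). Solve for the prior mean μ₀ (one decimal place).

With known observation variance, the Normal–Normal posterior has precision τ_n = τ₀ + n/σ² and mean μ_n = (τ₀μ₀ + (n/σ²)x̄)/τ_n.
Here τ₀ = 1/113.6 = 0.008803 and τ_data = 7/20.0 = 0.350000, so τ_n = 0.358803.
Rearranging for μ₀: μ₀ = (μ_n·τ_n − τ_data·x̄)/τ₀ = (-19.1798·0.358803 − 0.350000·-19.3) / 0.008803 = -0.126770/0.008803 ≈ -14.4.

μ₀ = -14.4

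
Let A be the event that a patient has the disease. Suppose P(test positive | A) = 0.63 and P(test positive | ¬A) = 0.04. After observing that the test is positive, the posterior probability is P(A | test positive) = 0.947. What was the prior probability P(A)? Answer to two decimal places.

P(A) = 0.53

In odds form, posterior odds = prior odds × likelihood ratio, so prior odds = posterior odds ÷ LR.
Posterior odds = 0.947/(1−0.947) = 17.8679. LR = 0.63/0.04 = 15.7500.
Prior odds = 17.8679/15.7500 = 1.1345, so P(A) = 1.1345/(1+1.1345) ≈ 0.53.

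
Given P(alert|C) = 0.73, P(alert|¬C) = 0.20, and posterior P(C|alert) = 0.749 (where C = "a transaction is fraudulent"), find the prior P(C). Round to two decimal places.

P(C) = 0.45

In odds form, posterior odds = prior odds × likelihood ratio, so prior odds = posterior odds ÷ LR.
Posterior odds = 0.749/(1−0.749) = 2.9841. LR = 0.73/0.20 = 3.6500.
Prior odds = 2.9841/3.6500 = 0.8176, so P(C) = 0.8176/(1+0.8176) ≈ 0.45.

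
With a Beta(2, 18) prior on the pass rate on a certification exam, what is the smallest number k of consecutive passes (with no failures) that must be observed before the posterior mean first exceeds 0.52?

k = 18

After k passes and 0 failures the posterior is Beta(2+k, 18), with mean (2+k)/(2+18+k).
Set (2+k)/(20+k) > 0.52 and solve: k > (0.52·20 − 2)/(1 − 0.52) = 17.500.
The smallest integer exceeding 17.500 is 18, and checking k=18: (20)/(38) = 0.5263 > 0.52.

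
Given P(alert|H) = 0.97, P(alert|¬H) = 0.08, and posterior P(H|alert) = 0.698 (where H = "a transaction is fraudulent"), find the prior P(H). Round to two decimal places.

P(H) = 0.16

In odds form, posterior odds = prior odds × likelihood ratio, so prior odds = posterior odds ÷ LR.
Posterior odds = 0.698/(1−0.698) = 2.3113. LR = 0.97/0.08 = 12.1250.
Prior odds = 2.3113/12.1250 = 0.1906, so P(H) = 0.1906/(1+0.1906) ≈ 0.16.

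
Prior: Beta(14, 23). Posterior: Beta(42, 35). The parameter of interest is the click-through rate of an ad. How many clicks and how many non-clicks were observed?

28 clicks and 12 non-clicks

Under Beta–binomial conjugacy the posterior parameters are (α+s, β+f).
So s = 42 − 14 = 28 and f = 35 − 23 = 12.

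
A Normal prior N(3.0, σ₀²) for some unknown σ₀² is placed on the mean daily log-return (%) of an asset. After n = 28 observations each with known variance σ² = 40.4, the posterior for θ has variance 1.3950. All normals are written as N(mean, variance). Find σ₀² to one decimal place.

σ₀² = 42.1

For the Normal–Normal model with known σ², precisions add: τ_n = τ₀ + n/σ².
So 1/σ₀² = 1/1.3950 − 28/40.4 = 0.716846 − 0.693069 = 0.023777.
Hence σ₀² = 1/0.023777 ≈ 42.1.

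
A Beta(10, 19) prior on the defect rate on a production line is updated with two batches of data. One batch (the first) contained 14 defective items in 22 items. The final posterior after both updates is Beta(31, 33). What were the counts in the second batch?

Because Beta–binomial updating is additive in the counts, the combined data contributed (α_post−α_prior, β_post−β_prior) successes and failures.
Total across both batches: 31−10=21 defective items, 33−19=14 good items.
Subtract the first batch: 21−14=7 defective items and 14−8=6 good items.

7 defective items and 6 good items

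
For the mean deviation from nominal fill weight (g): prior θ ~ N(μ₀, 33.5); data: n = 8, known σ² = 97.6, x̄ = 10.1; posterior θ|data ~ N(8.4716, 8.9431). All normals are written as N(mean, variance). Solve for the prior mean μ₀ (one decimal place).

μ₀ = 4.0

The posterior mean is a precision-weighted average: μ_n = (τ₀μ₀ + τ_data·x̄)/(τ₀+τ_data), with τ₀=1/σ₀² and τ_data=n/σ².
Here τ₀ = 1/33.5 = 0.029851 and τ_data = 8/97.6 = 0.081967, so τ_n = 0.111818.
Rearranging for μ₀: μ₀ = (μ_n·τ_n − τ_data·x̄)/τ₀ = (8.4716·0.111818 − 0.081967·10.1) / 0.029851 = 0.119411/0.029851 ≈ 4.0.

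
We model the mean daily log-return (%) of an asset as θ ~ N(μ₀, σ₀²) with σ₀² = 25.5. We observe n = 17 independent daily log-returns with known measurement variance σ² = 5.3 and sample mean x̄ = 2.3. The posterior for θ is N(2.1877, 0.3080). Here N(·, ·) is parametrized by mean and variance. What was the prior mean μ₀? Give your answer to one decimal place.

μ₀ = -7.0

The posterior mean is a precision-weighted average: μ_n = (τ₀μ₀ + τ_data·x̄)/(τ₀+τ_data), with τ₀=1/σ₀² and τ_data=n/σ².
Here τ₀ = 1/25.5 = 0.039216 and τ_data = 17/5.3 = 3.207547, so τ_n = 3.246763.
Rearranging for μ₀: μ₀ = (μ_n·τ_n − τ_data·x̄)/τ₀ = (2.1877·3.246763 − 3.207547·2.3) / 0.039216 = -0.274415/0.039216 ≈ -7.0.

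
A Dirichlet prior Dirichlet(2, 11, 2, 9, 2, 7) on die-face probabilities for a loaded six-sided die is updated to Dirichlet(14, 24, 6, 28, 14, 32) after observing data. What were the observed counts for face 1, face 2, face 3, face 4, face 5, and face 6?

counts (12, 13, 4, 19, 12, 25)

For a Dirichlet(α) prior with multinomial counts c, the posterior is Dirichlet(α + c) componentwise.
Counts are posterior − prior componentwise: 14−2=12, 24−11=13, 6−2=4, 28−9=19, 14−2=12, 32−7=25.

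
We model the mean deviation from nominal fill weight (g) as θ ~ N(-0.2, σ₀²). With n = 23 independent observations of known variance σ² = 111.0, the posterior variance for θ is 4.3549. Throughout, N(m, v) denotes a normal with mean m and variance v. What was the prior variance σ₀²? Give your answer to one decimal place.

For the Normal–Normal model with known σ², precisions add: τ_n = τ₀ + n/σ².
So 1/σ₀² = 1/4.3549 − 23/111.0 = 0.229626 − 0.207207 = 0.022419.
Hence σ₀² = 1/0.022419 ≈ 44.6.

σ₀² = 44.6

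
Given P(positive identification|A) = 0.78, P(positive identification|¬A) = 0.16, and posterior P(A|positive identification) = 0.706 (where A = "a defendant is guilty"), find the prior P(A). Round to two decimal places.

P(A) = 0.33

Bayes' rule in odds form gives O(A|E) = O(A)·[P(E|A)/P(E|¬A)], hence O(A) = O(A|E)/LR.
Posterior odds = 0.706/(1−0.706) = 2.4014. LR = 0.78/0.16 = 4.8750.
Prior odds = 2.4014/4.8750 = 0.4926, so P(A) = 0.4926/(1+0.4926) ≈ 0.33.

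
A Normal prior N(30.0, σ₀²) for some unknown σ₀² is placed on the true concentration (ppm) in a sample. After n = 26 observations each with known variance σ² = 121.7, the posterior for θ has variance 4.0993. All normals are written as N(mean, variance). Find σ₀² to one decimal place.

For the Normal–Normal model with known σ², precisions add: τ_n = τ₀ + n/σ².
So 1/σ₀² = 1/4.0993 − 26/121.7 = 0.243944 − 0.213640 = 0.030304.
Hence σ₀² = 1/0.030304 ≈ 33.0.

σ₀² = 33.0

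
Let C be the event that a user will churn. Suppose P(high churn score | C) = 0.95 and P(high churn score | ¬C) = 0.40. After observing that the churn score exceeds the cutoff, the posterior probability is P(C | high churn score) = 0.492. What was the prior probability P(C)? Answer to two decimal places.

Bayes' rule in odds form gives O(C|E) = O(C)·[P(E|C)/P(E|¬C)], hence O(C) = O(C|E)/LR.
Posterior odds = 0.492/(1−0.492) = 0.9685. LR = 0.95/0.40 = 2.3750.
Prior odds = 0.9685/2.3750 = 0.4078, so P(C) = 0.4078/(1+0.4078) ≈ 0.29.

P(C) = 0.29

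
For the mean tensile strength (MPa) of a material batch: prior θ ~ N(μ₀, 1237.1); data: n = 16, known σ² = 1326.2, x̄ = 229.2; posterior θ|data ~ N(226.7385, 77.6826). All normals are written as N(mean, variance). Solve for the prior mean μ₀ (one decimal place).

With known observation variance, the Normal–Normal posterior has precision τ_n = τ₀ + n/σ² and mean μ_n = (τ₀μ₀ + (n/σ²)x̄)/τ_n.
Here τ₀ = 1/1237.1 = 0.000808 and τ_data = 16/1326.2 = 0.012065, so τ_n = 0.012873.
Rearranging for μ₀: μ₀ = (μ_n·τ_n − τ_data·x̄)/τ₀ = (226.7385·0.012873 − 0.012065·229.2) / 0.000808 = 0.153507/0.000808 ≈ 190.0.

μ₀ = 190.0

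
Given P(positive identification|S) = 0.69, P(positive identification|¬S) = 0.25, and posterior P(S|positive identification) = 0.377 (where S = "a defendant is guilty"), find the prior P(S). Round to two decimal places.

P(S) = 0.18

Bayes' rule in odds form gives O(S|E) = O(S)·[P(E|S)/P(E|¬S)], hence O(S) = O(S|E)/LR.
Posterior odds = 0.377/(1−0.377) = 0.6051. LR = 0.69/0.25 = 2.7600.
Prior odds = 0.6051/2.7600 = 0.2192, so P(S) = 0.2192/(1+0.2192) ≈ 0.18.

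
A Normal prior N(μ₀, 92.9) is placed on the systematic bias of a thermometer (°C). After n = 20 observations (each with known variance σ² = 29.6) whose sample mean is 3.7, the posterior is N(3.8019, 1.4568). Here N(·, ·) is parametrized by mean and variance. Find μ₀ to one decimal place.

The posterior mean is a precision-weighted average: μ_n = (τ₀μ₀ + τ_data·x̄)/(τ₀+τ_data), with τ₀=1/σ₀² and τ_data=n/σ².
Here τ₀ = 1/92.9 = 0.010764 and τ_data = 20/29.6 = 0.675676, so τ_n = 0.686440.
Rearranging for μ₀: μ₀ = (μ_n·τ_n − τ_data·x̄)/τ₀ = (3.8019·0.686440 − 0.675676·3.7) / 0.010764 = 0.109775/0.010764 ≈ 10.2.

μ₀ = 10.2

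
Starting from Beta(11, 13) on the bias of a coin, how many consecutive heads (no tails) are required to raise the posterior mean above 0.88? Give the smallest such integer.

k = 85

After k heads and 0 tails the posterior is Beta(11+k, 13), with mean (11+k)/(11+13+k).
Set (11+k)/(24+k) > 0.88 and solve: k > (0.88·24 − 11)/(1 − 0.88) = 84.333.
The smallest integer exceeding 84.333 is 85.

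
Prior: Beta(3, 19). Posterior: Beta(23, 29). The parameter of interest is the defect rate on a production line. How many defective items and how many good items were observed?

20 defective items and 10 good items

A Beta(a, b) prior with s successes and f failures in binomial data gives a Beta(a+s, b+f) posterior.
So s = 23 − 3 = 20 and f = 29 − 19 = 10.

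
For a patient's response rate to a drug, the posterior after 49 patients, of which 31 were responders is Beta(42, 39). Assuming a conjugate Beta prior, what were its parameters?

Under Beta–binomial conjugacy the posterior parameters are (a+s, b+f).
So a = 42 − 31 = 11 and b = 39 − 18 = 21.

Beta(11, 21)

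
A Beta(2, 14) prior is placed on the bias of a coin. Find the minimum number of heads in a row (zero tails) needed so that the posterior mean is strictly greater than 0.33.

After k heads and 0 tails the posterior is Beta(2+k, 14), with mean (2+k)/(2+14+k).
Set (2+k)/(16+k) > 0.33 and solve: k > (0.33·16 − 2)/(1 − 0.33) = 4.896.
The smallest integer exceeding 4.896 is 5.

k = 5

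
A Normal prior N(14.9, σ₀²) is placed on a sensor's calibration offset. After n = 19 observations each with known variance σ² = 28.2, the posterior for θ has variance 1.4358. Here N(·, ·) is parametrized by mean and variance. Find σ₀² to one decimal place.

σ₀² = 44.0

Posterior precision equals prior precision plus data precision: 1/σ_n² = 1/σ₀² + n/σ².
So 1/σ₀² = 1/1.4358 − 19/28.2 = 0.696476 − 0.673759 = 0.022717.
Hence σ₀² = 1/0.022717 ≈ 44.0.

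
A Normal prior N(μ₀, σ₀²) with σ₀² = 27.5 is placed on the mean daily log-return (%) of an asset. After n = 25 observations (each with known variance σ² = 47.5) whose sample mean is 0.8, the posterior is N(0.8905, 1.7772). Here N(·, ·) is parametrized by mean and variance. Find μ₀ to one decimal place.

μ₀ = 2.2

The posterior mean is a precision-weighted average: μ_n = (τ₀μ₀ + τ_data·x̄)/(τ₀+τ_data), with τ₀=1/σ₀² and τ_data=n/σ².
Here τ₀ = 1/27.5 = 0.036364 and τ_data = 25/47.5 = 0.526316, so τ_n = 0.562680.
Rearranging for μ₀: μ₀ = (μ_n·τ_n − τ_data·x̄)/τ₀ = (0.8905·0.562680 − 0.526316·0.8) / 0.036364 = 0.080014/0.036364 ≈ 2.2.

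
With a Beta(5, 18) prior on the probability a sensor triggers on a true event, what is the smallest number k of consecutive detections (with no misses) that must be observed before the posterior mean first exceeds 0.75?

k = 50

After k detections and 0 misses the posterior is Beta(5+k, 18), with mean (5+k)/(5+18+k).
Set (5+k)/(23+k) > 0.75 and solve: k > (0.75·23 − 5)/(1 − 0.75) = 49.000.
The smallest integer exceeding 49.000 is 50.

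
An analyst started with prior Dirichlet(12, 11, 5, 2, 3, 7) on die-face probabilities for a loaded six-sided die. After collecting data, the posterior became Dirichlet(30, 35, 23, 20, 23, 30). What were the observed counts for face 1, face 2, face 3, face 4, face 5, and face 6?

counts (18, 24, 18, 18, 20, 23)

For a Dirichlet(α) prior with multinomial counts c, the posterior is Dirichlet(α + c) componentwise.
Counts are posterior − prior componentwise: 30−12=18, 35−11=24, 23−5=18, 20−2=18, 23−3=20, 30−7=23.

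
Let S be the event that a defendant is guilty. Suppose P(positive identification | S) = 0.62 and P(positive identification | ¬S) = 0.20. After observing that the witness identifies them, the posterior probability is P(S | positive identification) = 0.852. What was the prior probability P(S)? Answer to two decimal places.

P(S) = 0.65

Bayes' rule in odds form gives O(S|E) = O(S)·[P(E|S)/P(E|¬S)], hence O(S) = O(S|E)/LR.
Posterior odds = 0.852/(1−0.852) = 5.7568. LR = 0.62/0.20 = 3.1000.
Prior odds = 5.7568/3.1000 = 1.8570, so P(S) = 1.8570/(1+1.8570) ≈ 0.65.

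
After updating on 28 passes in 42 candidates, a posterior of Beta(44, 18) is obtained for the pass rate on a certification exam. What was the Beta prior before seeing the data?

A Beta(α, β) prior with s successes and f failures in binomial data gives a Beta(α+s, β+f) posterior.
Subtract the data counts: 44−28=16, 18−14=4.

Beta(16, 4)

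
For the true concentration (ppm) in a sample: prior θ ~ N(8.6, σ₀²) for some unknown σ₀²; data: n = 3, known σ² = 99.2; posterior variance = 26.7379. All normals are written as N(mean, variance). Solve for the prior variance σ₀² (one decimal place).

σ₀² = 139.7

For the Normal–Normal model with known σ², precisions add: τ_n = τ₀ + n/σ².
So 1/σ₀² = 1/26.7379 − 3/99.2 = 0.037400 − 0.030242 = 0.007158.
Hence σ₀² = 1/0.007158 ≈ 139.7.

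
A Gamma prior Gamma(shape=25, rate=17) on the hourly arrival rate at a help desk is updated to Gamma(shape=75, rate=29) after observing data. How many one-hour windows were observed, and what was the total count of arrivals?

n = 12 one-hour windows with total 50 arrivals

Gamma–Poisson conjugacy: posterior shape = α + Σxᵢ, posterior rate = β + n.
Matching: Σxᵢ = 75 − 25 = 50 and n = 29 − 17 = 12.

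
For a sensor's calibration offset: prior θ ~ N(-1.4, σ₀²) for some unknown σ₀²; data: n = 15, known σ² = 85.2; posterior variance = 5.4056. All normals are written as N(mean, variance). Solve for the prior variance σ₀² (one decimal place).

σ₀² = 111.9

For the Normal–Normal model with known σ², precisions add: τ_n = τ₀ + n/σ².
So 1/σ₀² = 1/5.4056 − 15/85.2 = 0.184993 − 0.176056 = 0.008937.
Hence σ₀² = 1/0.008937 ≈ 111.9.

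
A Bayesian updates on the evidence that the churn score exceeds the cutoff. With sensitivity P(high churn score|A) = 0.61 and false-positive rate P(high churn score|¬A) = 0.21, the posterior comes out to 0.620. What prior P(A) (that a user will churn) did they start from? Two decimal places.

P(A) = 0.36

Bayes' rule in odds form gives O(A|E) = O(A)·[P(E|A)/P(E|¬A)], hence O(A) = O(A|E)/LR.
Posterior odds = 0.620/(1−0.620) = 1.6316. LR = 0.61/0.21 = 2.9048.
Prior odds = 1.6316/2.9048 = 0.5617, so P(A) = 0.5617/(1+0.5617) ≈ 0.36.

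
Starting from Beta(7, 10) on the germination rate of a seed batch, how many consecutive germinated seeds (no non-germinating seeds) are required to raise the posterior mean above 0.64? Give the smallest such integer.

k = 11

After k germinated seeds and 0 non-germinating seeds the posterior is Beta(7+k, 10), with mean (7+k)/(7+10+k).
Set (7+k)/(17+k) > 0.64 and solve: k > (0.64·17 − 7)/(1 − 0.64) = 10.778.
The smallest integer exceeding 10.778 is 11.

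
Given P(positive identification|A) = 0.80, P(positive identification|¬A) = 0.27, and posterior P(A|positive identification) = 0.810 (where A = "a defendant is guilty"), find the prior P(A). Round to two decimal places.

P(A) = 0.59

In odds form, posterior odds = prior odds × likelihood ratio, so prior odds = posterior odds ÷ LR.
Posterior odds = 0.810/(1−0.810) = 4.2632. LR = 0.80/0.27 = 2.9630.
Prior odds = 4.2632/2.9630 = 1.4388, so P(A) = 1.4388/(1+1.4388) ≈ 0.59.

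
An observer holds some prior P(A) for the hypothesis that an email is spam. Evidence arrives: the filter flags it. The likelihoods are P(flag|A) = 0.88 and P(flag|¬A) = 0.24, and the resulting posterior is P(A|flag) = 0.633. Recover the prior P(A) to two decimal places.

P(A) = 0.32

In odds form, posterior odds = prior odds × likelihood ratio, so prior odds = posterior odds ÷ LR.
Posterior odds = 0.633/(1−0.633) = 1.7248. LR = 0.88/0.24 = 3.6667.
Prior odds = 1.7248/3.6667 = 0.4704, so P(A) = 0.4704/(1+0.4704) ≈ 0.32.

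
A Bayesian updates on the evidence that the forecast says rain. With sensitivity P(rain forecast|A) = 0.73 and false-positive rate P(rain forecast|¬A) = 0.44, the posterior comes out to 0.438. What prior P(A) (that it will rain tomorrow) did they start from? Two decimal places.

Bayes' rule in odds form gives O(A|E) = O(A)·[P(E|A)/P(E|¬A)], hence O(A) = O(A|E)/LR.
Posterior odds = 0.438/(1−0.438) = 0.7794. LR = 0.73/0.44 = 1.6591.
Prior odds = 0.7794/1.6591 = 0.4698, so P(A) = 0.4698/(1+0.4698) ≈ 0.32.

P(A) = 0.32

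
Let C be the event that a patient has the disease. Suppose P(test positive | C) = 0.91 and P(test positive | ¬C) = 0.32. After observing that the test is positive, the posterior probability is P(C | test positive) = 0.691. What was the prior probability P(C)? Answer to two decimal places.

Bayes' rule in odds form gives O(C|E) = O(C)·[P(E|C)/P(E|¬C)], hence O(C) = O(C|E)/LR.
Posterior odds = 0.691/(1−0.691) = 2.2362. LR = 0.91/0.32 = 2.8438.
Prior odds = 2.2362/2.8438 = 0.7863, so P(C) = 0.7863/(1+0.7863) ≈ 0.44.

P(C) = 0.44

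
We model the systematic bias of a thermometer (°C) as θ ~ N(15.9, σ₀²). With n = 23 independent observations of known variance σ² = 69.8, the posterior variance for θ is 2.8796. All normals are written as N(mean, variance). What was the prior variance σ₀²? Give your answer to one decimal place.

Posterior precision equals prior precision plus data precision: 1/σ_n² = 1/σ₀² + n/σ².
So 1/σ₀² = 1/2.8796 − 23/69.8 = 0.347270 − 0.329513 = 0.017757.
Hence σ₀² = 1/0.017757 ≈ 56.3.

σ₀² = 56.3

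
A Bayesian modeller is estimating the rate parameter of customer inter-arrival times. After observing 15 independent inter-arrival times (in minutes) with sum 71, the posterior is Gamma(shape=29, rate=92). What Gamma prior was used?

Gamma(shape=14, rate=21)

Gamma–exponential conjugacy: posterior shape = α + n, posterior rate = β + Σtᵢ.
So α = 29 − 15 = 14 and β = 92 − 71 = 21.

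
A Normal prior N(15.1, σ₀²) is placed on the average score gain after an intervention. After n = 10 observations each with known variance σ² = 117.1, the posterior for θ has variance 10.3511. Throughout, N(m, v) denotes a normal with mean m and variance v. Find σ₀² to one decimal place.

Posterior precision equals prior precision plus data precision: 1/σ_n² = 1/σ₀² + n/σ².
So 1/σ₀² = 1/10.3511 − 10/117.1 = 0.096608 − 0.085397 = 0.011211.
Hence σ₀² = 1/0.011211 ≈ 89.2.

σ₀² = 89.2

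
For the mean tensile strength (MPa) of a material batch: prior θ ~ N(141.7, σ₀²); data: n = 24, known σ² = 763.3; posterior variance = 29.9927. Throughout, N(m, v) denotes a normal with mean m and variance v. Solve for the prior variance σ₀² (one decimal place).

Posterior precision equals prior precision plus data precision: 1/σ_n² = 1/σ₀² + n/σ².
So 1/σ₀² = 1/29.9927 − 24/763.3 = 0.033341 − 0.031442 = 0.001899.
Hence σ₀² = 1/0.001899 ≈ 526.6.

σ₀² = 526.6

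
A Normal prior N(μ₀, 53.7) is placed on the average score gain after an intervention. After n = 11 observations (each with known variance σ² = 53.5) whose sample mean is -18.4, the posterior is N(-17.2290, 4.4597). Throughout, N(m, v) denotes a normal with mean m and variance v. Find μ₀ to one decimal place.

The posterior mean is a precision-weighted average: μ_n = (τ₀μ₀ + τ_data·x̄)/(τ₀+τ_data), with τ₀=1/σ₀² and τ_data=n/σ².
Here τ₀ = 1/53.7 = 0.018622 and τ_data = 11/53.5 = 0.205607, so τ_n = 0.224229.
Rearranging for μ₀: μ₀ = (μ_n·τ_n − τ_data·x̄)/τ₀ = (-17.2290·0.224229 − 0.205607·-18.4) / 0.018622 = -0.080073/0.018622 ≈ -4.3.

μ₀ = -4.3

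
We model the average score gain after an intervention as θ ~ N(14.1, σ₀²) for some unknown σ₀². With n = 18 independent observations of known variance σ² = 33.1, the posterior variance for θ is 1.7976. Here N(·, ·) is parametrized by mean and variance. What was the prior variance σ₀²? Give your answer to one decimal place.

σ₀² = 80.1

Posterior precision equals prior precision plus data precision: 1/σ_n² = 1/σ₀² + n/σ².
So 1/σ₀² = 1/1.7976 − 18/33.1 = 0.556297 − 0.543807 = 0.012490.
Hence σ₀² = 1/0.012490 ≈ 80.1.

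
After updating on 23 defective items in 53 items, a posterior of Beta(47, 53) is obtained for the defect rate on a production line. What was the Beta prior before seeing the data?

Beta(24, 23)

A Beta(α, β) prior with s successes and f failures in binomial data gives a Beta(α+s, β+f) posterior.
So α = 47 − 23 = 24 and β = 53 − 30 = 23.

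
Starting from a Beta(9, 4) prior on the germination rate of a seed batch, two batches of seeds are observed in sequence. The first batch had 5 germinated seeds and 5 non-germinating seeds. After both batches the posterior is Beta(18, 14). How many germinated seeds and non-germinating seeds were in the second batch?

4 germinated seeds and 5 non-germinating seeds

Sequential conjugate updates are equivalent to a single update on the pooled data, so total successes = posterior α − prior α and total failures = posterior β − prior β.
Total across both batches: 18−9=9 germinated seeds, 14−4=10 non-germinating seeds.
Subtract the first batch: 9−5=4 germinated seeds and 10−5=5 non-germinating seeds.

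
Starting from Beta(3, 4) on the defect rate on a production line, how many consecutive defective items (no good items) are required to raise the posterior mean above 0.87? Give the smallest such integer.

After k defective items and 0 good items the posterior is Beta(3+k, 4), with mean (3+k)/(3+4+k).
Set (3+k)/(7+k) > 0.87 and solve: k > (0.87·7 − 3)/(1 − 0.87) = 23.769.
The smallest integer exceeding 23.769 is 24.

k = 24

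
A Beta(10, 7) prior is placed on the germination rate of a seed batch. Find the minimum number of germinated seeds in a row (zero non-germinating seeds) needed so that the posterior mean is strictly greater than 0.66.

k = 4

After k germinated seeds and 0 non-germinating seeds the posterior is Beta(10+k, 7), with mean (10+k)/(10+7+k).
Set (10+k)/(17+k) > 0.66 and solve: k > (0.66·17 − 10)/(1 − 0.66) = 3.588.
The smallest integer exceeding 3.588 is 4.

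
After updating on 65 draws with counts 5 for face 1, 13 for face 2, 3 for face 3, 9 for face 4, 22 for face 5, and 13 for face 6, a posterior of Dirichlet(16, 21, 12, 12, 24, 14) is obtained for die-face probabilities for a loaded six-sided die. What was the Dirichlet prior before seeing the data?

For a Dirichlet(α) prior with multinomial counts c, the posterior is Dirichlet(α + c) componentwise.
Subtract each count from the matching posterior parameter: 16−5=11, 21−13=8, 12−3=9, 12−9=3, 24−22=2, 14−13=1.

Dirichlet(11, 8, 9, 3, 2, 1)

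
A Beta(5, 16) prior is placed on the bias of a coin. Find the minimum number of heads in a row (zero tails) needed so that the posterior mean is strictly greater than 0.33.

k = 3

After k heads and 0 tails the posterior is Beta(5+k, 16), with mean (5+k)/(5+16+k).
Set (5+k)/(21+k) > 0.33 and solve: k > (0.33·21 − 5)/(1 − 0.33) = 2.881.
The smallest integer exceeding 2.881 is 3.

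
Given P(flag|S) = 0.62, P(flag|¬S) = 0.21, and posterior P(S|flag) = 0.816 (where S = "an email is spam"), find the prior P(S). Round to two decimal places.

Bayes' rule in odds form gives O(S|E) = O(S)·[P(E|S)/P(E|¬S)], hence O(S) = O(S|E)/LR.
Posterior odds = 0.816/(1−0.816) = 4.4348. LR = 0.62/0.21 = 2.9524.
Prior odds = 4.4348/2.9524 = 1.5021, so P(S) = 1.5021/(1+1.5021) ≈ 0.60.

P(S) = 0.60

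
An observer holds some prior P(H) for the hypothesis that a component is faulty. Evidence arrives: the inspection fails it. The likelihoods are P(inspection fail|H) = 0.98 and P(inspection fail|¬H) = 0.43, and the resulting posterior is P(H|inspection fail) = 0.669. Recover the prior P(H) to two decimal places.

P(H) = 0.47

In odds form, posterior odds = prior odds × likelihood ratio, so prior odds = posterior odds ÷ LR.
Posterior odds = 0.669/(1−0.669) = 2.0211. LR = 0.98/0.43 = 2.2791.
Prior odds = 2.0211/2.2791 = 0.8868, so P(H) = 0.8868/(1+0.8868) ≈ 0.47.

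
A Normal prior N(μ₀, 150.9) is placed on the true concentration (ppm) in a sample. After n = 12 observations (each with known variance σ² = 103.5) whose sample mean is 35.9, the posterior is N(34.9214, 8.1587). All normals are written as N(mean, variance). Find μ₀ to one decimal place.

The posterior mean is a precision-weighted average: μ_n = (τ₀μ₀ + τ_data·x̄)/(τ₀+τ_data), with τ₀=1/σ₀² and τ_data=n/σ².
Here τ₀ = 1/150.9 = 0.006627 and τ_data = 12/103.5 = 0.115942, so τ_n = 0.122569.
Rearranging for μ₀: μ₀ = (μ_n·τ_n − τ_data·x̄)/τ₀ = (34.9214·0.122569 − 0.115942·35.9) / 0.006627 = 0.117963/0.006627 ≈ 17.8.

μ₀ = 17.8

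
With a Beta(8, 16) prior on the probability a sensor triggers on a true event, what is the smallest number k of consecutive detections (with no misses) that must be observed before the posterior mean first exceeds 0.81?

k = 61

After k detections and 0 misses the posterior is Beta(8+k, 16), with mean (8+k)/(8+16+k).
Set (8+k)/(24+k) > 0.81 and solve: k > (0.81·24 − 8)/(1 − 0.81) = 60.211.
The smallest integer exceeding 60.211 is 61.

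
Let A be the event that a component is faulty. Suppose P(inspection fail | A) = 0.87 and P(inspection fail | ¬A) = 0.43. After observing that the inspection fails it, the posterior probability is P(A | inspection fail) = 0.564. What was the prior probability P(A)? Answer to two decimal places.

P(A) = 0.39

In odds form, posterior odds = prior odds × likelihood ratio, so prior odds = posterior odds ÷ LR.
Posterior odds = 0.564/(1−0.564) = 1.2936. LR = 0.87/0.43 = 2.0233.
Prior odds = 1.2936/2.0233 = 0.6394, so P(A) = 0.6394/(1+0.6394) ≈ 0.39.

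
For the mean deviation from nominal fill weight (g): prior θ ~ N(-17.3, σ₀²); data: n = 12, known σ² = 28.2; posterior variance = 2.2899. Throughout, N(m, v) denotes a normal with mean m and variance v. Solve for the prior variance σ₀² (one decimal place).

σ₀² = 89.5

For the Normal–Normal model with known σ², precisions add: τ_n = τ₀ + n/σ².
So 1/σ₀² = 1/2.2899 − 12/28.2 = 0.436700 − 0.425532 = 0.011168.
Hence σ₀² = 1/0.011168 ≈ 89.5.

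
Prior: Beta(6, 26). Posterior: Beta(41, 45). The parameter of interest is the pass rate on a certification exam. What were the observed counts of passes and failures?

35 passes and 19 failures

Beta is conjugate to the binomial likelihood: posterior = Beta(α+s, β+f).
Match parameters: s=41−6=35, f=45−26=19.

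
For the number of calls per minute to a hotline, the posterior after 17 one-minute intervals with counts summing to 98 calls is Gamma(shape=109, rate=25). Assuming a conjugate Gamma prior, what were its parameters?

Gamma(shape=11, rate=8)

Gamma–Poisson conjugacy: posterior shape = α + Σxᵢ, posterior rate = β + n.
So α = 109 − 98 = 11 and β = 25 − 17 = 8.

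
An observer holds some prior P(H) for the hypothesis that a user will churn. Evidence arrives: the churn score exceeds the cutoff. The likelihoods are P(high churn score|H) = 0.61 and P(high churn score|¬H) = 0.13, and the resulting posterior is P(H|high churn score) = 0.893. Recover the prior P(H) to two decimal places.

Bayes' rule in odds form gives O(H|E) = O(H)·[P(E|H)/P(E|¬H)], hence O(H) = O(H|E)/LR.
Posterior odds = 0.893/(1−0.893) = 8.3458. LR = 0.61/0.13 = 4.6923.
Prior odds = 8.3458/4.6923 = 1.7786, so P(H) = 1.7786/(1+1.7786) ≈ 0.64.

P(H) = 0.64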